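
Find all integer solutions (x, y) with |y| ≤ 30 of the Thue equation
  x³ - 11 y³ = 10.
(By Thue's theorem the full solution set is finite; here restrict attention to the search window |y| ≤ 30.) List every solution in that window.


The equation is x³ - 11y³ = 10. For fixed y, x³ = 11·y³ + 10, so a solution requires the RHS to be a perfect cube.
Strategy: iterate y from -30 to 30, compute RHS = 11·y³ + 10, and check whether it is a (positive or negative) perfect cube.
Check small values of y:
  y = 0: RHS = 10 is not a perfect cube.
  y = 1: RHS = 21 is not a perfect cube.
  y = -1: RHS = -1 = (-1)³ ⇒ x = -1 works.
  y = 2: RHS = 98 is not a perfect cube.
  y = -2: RHS = -78 is not a perfect cube.
  y = 3: RHS = 307 is not a perfect cube.
  y = -3: RHS = -287 is not a perfect cube.
Continuing the search up to |y| = 30 finds no further solutions beyond those listed.
Collected solutions: (-1, -1).

Solutions (with |y| ≤ 30): (-1, -1).


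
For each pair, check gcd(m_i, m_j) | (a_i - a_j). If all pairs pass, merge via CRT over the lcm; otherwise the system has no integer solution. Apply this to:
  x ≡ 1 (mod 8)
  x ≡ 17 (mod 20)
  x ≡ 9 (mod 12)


Moduli 8, 20, 12 are not pairwise coprime, so CRT works modulo lcm(m_i) when all pairwise compatibility conditions hold.
Pairwise compatibility: gcd(m_i, m_j) must divide a_i - a_j for every pair.
Merge one congruence at a time:
  Start: x ≡ 1 (mod 8).
  Combine with x ≡ 17 (mod 20): gcd(8, 20) = 4; 17 - 1 = 16, which IS divisible by 4, so compatible.
    Write x = 1 + 8·t and substitute into x ≡ 17 (mod 20): 8·t ≡ 17 − 1 = 16 (mod 20).
    Divide the congruence (and modulus) by g = 4: 2·t ≡ 4 (mod 5).
    The inverse of 2 mod 5 is 3 (since 2·3 = 6 = 1·5 + 1), so t ≡ 3·4 = 12 ≡ 2 (mod 5).
    Then x = 1 + 8·2 = 17, valid modulo lcm(8, 20) = 40: x ≡ 17 (mod 40).
  Combine with x ≡ 9 (mod 12): gcd(40, 12) = 4; 9 - 17 = -8, which IS divisible by 4, so compatible.
    Write x = 17 + 40·t and substitute into x ≡ 9 (mod 12): 40·t ≡ 9 − 17 = -8 (mod 12).
    Divide the congruence (and modulus) by g = 4: 10·t ≡ -2 (mod 3).
    Reduce coefficients mod 3: 1·t ≡ 1 (mod 3).
    So t ≡ 1 (mod 3).
    Then x = 17 + 40·1 = 57, valid modulo lcm(40, 12) = 120: x ≡ 57 (mod 120).
Verify: 57 mod 8 = 1, 57 mod 20 = 17, 57 mod 12 = 9.

x ≡ 57 (mod 120).


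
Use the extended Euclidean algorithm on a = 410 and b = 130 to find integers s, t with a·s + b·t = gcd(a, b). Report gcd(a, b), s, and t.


Euclidean algorithm on (410, 130) — divide until remainder is 0:
  410 = 3 · 130 + 20
  130 = 6 · 20 + 10
  20 = 2 · 10 + 0
gcd(410, 130) = 10.
Track Bezout coefficients alongside the remainders: start with r₀ = 410 = a·1 + b·0 (s = 1, t = 0) and r₁ = 130 = a·0 + b·1 (s = 0, t = 1); each new remainder r_{k+1} = r_{k-1} − q_k·r_k inherits s_{k+1} = s_{k-1} − q_k·s_k, t_{k+1} = t_{k-1} − q_k·t_k, so r_k = a·s_k + b·t_k at every step:
  q = 3: r = 20, s = 1 − 3·0 = 1, t = 0 − 3·1 = -3  (check: 410·1 + 130·(-3) = 20)
  q = 6: r = 10, s = 0 − 6·1 = -6, t = 1 − 6·(-3) = 19  (check: 410·(-6) + 130·19 = 10)
The row with r = 10 (the gcd) gives the Bezout coefficients s = -6, t = 19.
Result: 410 · (-6) + 130 · (19) = 10.

gcd(410, 130) = 10; s = -6, t = 19 (check: 410·(-6) + 130·19 = 10).


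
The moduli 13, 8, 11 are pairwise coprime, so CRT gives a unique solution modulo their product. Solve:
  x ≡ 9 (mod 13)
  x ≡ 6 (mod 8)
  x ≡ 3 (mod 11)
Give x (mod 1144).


Moduli 13, 8, 11 are pairwise coprime; by CRT there is a unique solution modulo M = 13 · 8 · 11 = 1144.
Solve pairwise, accumulating the modulus:
  Start with x ≡ 9 (mod 13).
  Combine with x ≡ 6 (mod 8): since gcd(13, 8) = 1, we get a unique residue mod 104.
    Write x = 9 + 13·t and substitute into x ≡ 6 (mod 8): 13·t ≡ 6 − 9 = -3 (mod 8).
    Reduce coefficients mod 8: 5·t ≡ 5 (mod 8).
    The inverse of 5 mod 8 is 5 (since 5·5 = 25 = 3·8 + 1), so t ≡ 5·5 = 25 ≡ 1 (mod 8).
    Then x = 9 + 13·1 = 22, valid modulo lcm(13, 8) = 104: x ≡ 22 (mod 104).
  Combine with x ≡ 3 (mod 11): since gcd(104, 11) = 1, we get a unique residue mod 1144.
    Write x = 22 + 104·t and substitute into x ≡ 3 (mod 11): 104·t ≡ 3 − 22 = -19 (mod 11).
    Reduce coefficients mod 11: 5·t ≡ 3 (mod 11).
    The inverse of 5 mod 11 is 9 (since 5·9 = 45 = 4·11 + 1), so t ≡ 9·3 = 27 ≡ 5 (mod 11).
    Then x = 22 + 104·5 = 542, valid modulo lcm(104, 11) = 1144: x ≡ 542 (mod 1144).
Verify: 542 mod 13 = 9 ✓, 542 mod 8 = 6 ✓, 542 mod 11 = 3 ✓.

x ≡ 542 (mod 1144).


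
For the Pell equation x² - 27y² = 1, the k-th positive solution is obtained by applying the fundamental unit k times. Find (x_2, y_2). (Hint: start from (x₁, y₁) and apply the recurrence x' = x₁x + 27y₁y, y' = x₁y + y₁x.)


Step 1: Find the fundamental solution (x₁, y₁) of x² - 27y² = 1.
  Expand √27 as a continued fraction. a₀ = ⌊√27⌋ = 5; iterate m_{k+1} = d_k·a_k − m_k, d_{k+1} = (27 − m_{k+1}²)/d_k, a_{k+1} = ⌊(a₀ + m_{k+1})/d_{k+1}⌋ (starting m₀ = 0, d₀ = 1), with convergents p_k = a_k·p_{k-1} + p_{k-2}, q_k = a_k·q_{k-1} + q_{k-2} (p₋₁ = 1, q₋₁ = 0):
  k = 0: a₀ = 5; p₀/q₀ = 5/1; p₀² − 27·q₀² = 25 − 27 = -2.
  k = 1: m = 5, d = 2, a = ⌊(5 + 5)/2⌋ = 5; p/q = (5·5 + 1)/(5·1 + 0) = 26/5; p² − 27·q² = 676 − 675 = 1.
  The first convergent with p² − 27·q² = 1 gives the fundamental solution (x₁, y₁) = (26, 5).
Step 2: Apply the recurrence (x_{n+1}, y_{n+1}) = (x₁x_n + 27y₁y_n, x₁y_n + y₁x_n) repeatedly.
  From (x_1, y_1) = (26, 5): x_2 = 26·26 + 27·5·5 = 1351; y_2 = 26·5 + 5·26 = 260.
Step 3: Verify x_2² - 27·y_2² = 1825201 - 1825200 = 1 (should be 1). ✓

(x_1, y_1) = (26, 5); (x_2, y_2) = (1351, 260).


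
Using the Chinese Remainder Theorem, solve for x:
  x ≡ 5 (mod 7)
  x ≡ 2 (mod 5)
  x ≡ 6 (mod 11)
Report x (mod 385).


Moduli 7, 5, 11 are pairwise coprime; by CRT there is a unique solution modulo M = 7 · 5 · 11 = 385.
Solve pairwise, accumulating the modulus:
  Start with x ≡ 5 (mod 7).
  Combine with x ≡ 2 (mod 5): since gcd(7, 5) = 1, we get a unique residue mod 35.
    Write x = 5 + 7·t and substitute into x ≡ 2 (mod 5): 7·t ≡ 2 − 5 = -3 (mod 5).
    Reduce coefficients mod 5: 2·t ≡ 2 (mod 5).
    The inverse of 2 mod 5 is 3 (since 2·3 = 6 = 1·5 + 1), so t ≡ 3·2 = 6 ≡ 1 (mod 5).
    Then x = 5 + 7·1 = 12, valid modulo lcm(7, 5) = 35: x ≡ 12 (mod 35).
  Combine with x ≡ 6 (mod 11): since gcd(35, 11) = 1, we get a unique residue mod 385.
    Write x = 12 + 35·t and substitute into x ≡ 6 (mod 11): 35·t ≡ 6 − 12 = -6 (mod 11).
    Reduce coefficients mod 11: 2·t ≡ 5 (mod 11).
    The inverse of 2 mod 11 is 6 (since 2·6 = 12 = 1·11 + 1), so t ≡ 6·5 = 30 ≡ 8 (mod 11).
    Then x = 12 + 35·8 = 292, valid modulo lcm(35, 11) = 385: x ≡ 292 (mod 385).
Verify: 292 mod 7 = 5 ✓, 292 mod 5 = 2 ✓, 292 mod 11 = 6 ✓.

x ≡ 292 (mod 385).


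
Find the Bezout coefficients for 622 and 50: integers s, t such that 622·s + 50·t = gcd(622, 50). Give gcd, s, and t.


Euclidean algorithm on (622, 50) — divide until remainder is 0:
  622 = 12 · 50 + 22
  50 = 2 · 22 + 6
  22 = 3 · 6 + 4
  6 = 1 · 4 + 2
  4 = 2 · 2 + 0
gcd(622, 50) = 2.
Track Bezout coefficients alongside the remainders: start with r₀ = 622 = a·1 + b·0 (s = 1, t = 0) and r₁ = 50 = a·0 + b·1 (s = 0, t = 1); each new remainder r_{k+1} = r_{k-1} − q_k·r_k inherits s_{k+1} = s_{k-1} − q_k·s_k, t_{k+1} = t_{k-1} − q_k·t_k, so r_k = a·s_k + b·t_k at every step:
  q = 12: r = 22, s = 1 − 12·0 = 1, t = 0 − 12·1 = -12  (check: 622·1 + 50·(-12) = 22)
  q = 2: r = 6, s = 0 − 2·1 = -2, t = 1 − 2·(-12) = 25  (check: 622·(-2) + 50·25 = 6)
  q = 3: r = 4, s = 1 − 3·(-2) = 7, t = -12 − 3·25 = -87  (check: 622·7 + 50·(-87) = 4)
  q = 1: r = 2, s = -2 − 1·7 = -9, t = 25 − 1·(-87) = 112  (check: 622·(-9) + 50·112 = 2)
The row with r = 2 (the gcd) gives the Bezout coefficients s = -9, t = 112.
Result: 622 · (-9) + 50 · (112) = 2.

gcd(622, 50) = 2; s = -9, t = 112 (check: 622·(-9) + 50·112 = 2).


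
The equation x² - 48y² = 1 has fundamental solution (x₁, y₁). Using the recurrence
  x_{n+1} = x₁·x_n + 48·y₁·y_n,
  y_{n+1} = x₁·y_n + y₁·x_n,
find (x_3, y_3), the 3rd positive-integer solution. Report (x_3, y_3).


Step 1: Find the fundamental solution (x₁, y₁) of x² - 48y² = 1.
  Expand √48 as a continued fraction. a₀ = ⌊√48⌋ = 6; iterate m_{k+1} = d_k·a_k − m_k, d_{k+1} = (48 − m_{k+1}²)/d_k, a_{k+1} = ⌊(a₀ + m_{k+1})/d_{k+1}⌋ (starting m₀ = 0, d₀ = 1), with convergents p_k = a_k·p_{k-1} + p_{k-2}, q_k = a_k·q_{k-1} + q_{k-2} (p₋₁ = 1, q₋₁ = 0):
  k = 0: a₀ = 6; p₀/q₀ = 6/1; p₀² − 48·q₀² = 36 − 48 = -12.
  k = 1: m = 6, d = 12, a = ⌊(6 + 6)/12⌋ = 1; p/q = (1·6 + 1)/(1·1 + 0) = 7/1; p² − 48·q² = 49 − 48 = 1.
  The first convergent with p² − 48·q² = 1 gives the fundamental solution (x₁, y₁) = (7, 1).
Step 2: Apply the recurrence (x_{n+1}, y_{n+1}) = (x₁x_n + 48y₁y_n, x₁y_n + y₁x_n) repeatedly.
  From (x_1, y_1) = (7, 1): x_2 = 7·7 + 48·1·1 = 97; y_2 = 7·1 + 1·7 = 14.
  From (x_2, y_2) = (97, 14): x_3 = 7·97 + 48·1·14 = 1351; y_3 = 7·14 + 1·97 = 195.
Step 3: Verify x_3² - 48·y_3² = 1825201 - 1825200 = 1 (should be 1). ✓

(x_1, y_1) = (7, 1); (x_3, y_3) = (1351, 195).


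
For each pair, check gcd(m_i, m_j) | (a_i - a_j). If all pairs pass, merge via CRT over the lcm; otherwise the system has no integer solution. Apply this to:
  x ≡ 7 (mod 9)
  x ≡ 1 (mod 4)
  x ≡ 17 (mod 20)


Moduli 9, 4, 20 are not pairwise coprime, so CRT works modulo lcm(m_i) when all pairwise compatibility conditions hold.
Pairwise compatibility: gcd(m_i, m_j) must divide a_i - a_j for every pair.
Merge one congruence at a time:
  Start: x ≡ 7 (mod 9).
  Combine with x ≡ 1 (mod 4): gcd(9, 4) = 1; 1 - 7 = -6, which IS divisible by 1, so compatible.
    Write x = 7 + 9·t and substitute into x ≡ 1 (mod 4): 9·t ≡ 1 − 7 = -6 (mod 4).
    Reduce coefficients mod 4: 1·t ≡ 2 (mod 4).
    So t ≡ 2 (mod 4).
    Then x = 7 + 9·2 = 25, valid modulo lcm(9, 4) = 36: x ≡ 25 (mod 36).
  Combine with x ≡ 17 (mod 20): gcd(36, 20) = 4; 17 - 25 = -8, which IS divisible by 4, so compatible.
    Write x = 25 + 36·t and substitute into x ≡ 17 (mod 20): 36·t ≡ 17 − 25 = -8 (mod 20).
    Divide the congruence (and modulus) by g = 4: 9·t ≡ -2 (mod 5).
    Reduce coefficients mod 5: 4·t ≡ 3 (mod 5).
    The inverse of 4 mod 5 is 4 (since 4·4 = 16 = 3·5 + 1), so t ≡ 4·3 = 12 ≡ 2 (mod 5).
    Then x = 25 + 36·2 = 97, valid modulo lcm(36, 20) = 180: x ≡ 97 (mod 180).
Verify: 97 mod 9 = 7, 97 mod 4 = 1, 97 mod 20 = 17.

x ≡ 97 (mod 180).


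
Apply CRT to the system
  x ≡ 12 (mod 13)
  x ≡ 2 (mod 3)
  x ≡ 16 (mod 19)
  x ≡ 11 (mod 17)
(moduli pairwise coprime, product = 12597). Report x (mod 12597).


Product of moduli M = 13 · 3 · 19 · 17 = 12597.
Merge one congruence at a time:
  Start: x ≡ 12 (mod 13).
  Combine with x ≡ 2 (mod 3); new modulus lcm = 39.
    Write x = 12 + 13·t and substitute into x ≡ 2 (mod 3): 13·t ≡ 2 − 12 = -10 (mod 3).
    Reduce coefficients mod 3: 1·t ≡ 2 (mod 3).
    So t ≡ 2 (mod 3).
    Then x = 12 + 13·2 = 38, valid modulo lcm(13, 3) = 39: x ≡ 38 (mod 39).
  Combine with x ≡ 16 (mod 19); new modulus lcm = 741.
    Write x = 38 + 39·t and substitute into x ≡ 16 (mod 19): 39·t ≡ 16 − 38 = -22 (mod 19).
    Reduce coefficients mod 19: 1·t ≡ 16 (mod 19).
    So t ≡ 16 (mod 19).
    Then x = 38 + 39·16 = 662, valid modulo lcm(39, 19) = 741: x ≡ 662 (mod 741).
  Combine with x ≡ 11 (mod 17); new modulus lcm = 12597.
    Write x = 662 + 741·t and substitute into x ≡ 11 (mod 17): 741·t ≡ 11 − 662 = -651 (mod 17).
    Reduce coefficients mod 17: 10·t ≡ 12 (mod 17).
    The inverse of 10 mod 17 is 12 (since 10·12 = 120 = 7·17 + 1), so t ≡ 12·12 = 144 ≡ 8 (mod 17).
    Then x = 662 + 741·8 = 6590, valid modulo lcm(741, 17) = 12597: x ≡ 6590 (mod 12597).
Verify against each original: 6590 mod 13 = 12, 6590 mod 3 = 2, 6590 mod 19 = 16, 6590 mod 17 = 11.

x ≡ 6590 (mod 12597).


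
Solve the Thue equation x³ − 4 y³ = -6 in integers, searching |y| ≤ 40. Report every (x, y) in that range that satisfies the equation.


The equation is x³ - 4y³ = -6. For fixed y, x³ = 4·y³ − 6, so a solution requires the RHS to be a perfect cube.
Strategy: iterate y from -40 to 40, compute RHS = 4·y³ − 6, and check whether it is a (positive or negative) perfect cube.
Check small values of y:
  y = 0: RHS = -6 is not a perfect cube.
  y = 1: RHS = -2 is not a perfect cube.
  y = -1: RHS = -10 is not a perfect cube.
  y = 2: RHS = 26 is not a perfect cube.
  y = -2: RHS = -38 is not a perfect cube.
  y = 3: RHS = 102 is not a perfect cube.
  y = -3: RHS = -114 is not a perfect cube.
Continuing the search up to |y| = 40 finds no solutions either.
No (x, y) in the scanned range satisfies the equation.

No integer solutions with |y| ≤ 40.


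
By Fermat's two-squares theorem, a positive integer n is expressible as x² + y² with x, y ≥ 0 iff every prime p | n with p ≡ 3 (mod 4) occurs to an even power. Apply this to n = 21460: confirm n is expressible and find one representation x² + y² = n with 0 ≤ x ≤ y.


Step 1: Factor n = 21460 = 2^2 · 5 · 29 · 37.
Step 2: Check the mod-4 condition on each prime factor: 2 = 2 (special); 5 ≡ 1 (mod 4), exponent 1; 29 ≡ 1 (mod 4), exponent 1; 37 ≡ 1 (mod 4), exponent 1.
All primes ≡ 3 (mod 4) appear to even exponent (or don't appear), so by the two-squares theorem n IS expressible as a sum of two squares.
Step 3: Build a representation. Group n = k² · m with k = 2 and m = 5 · 29 · 37 = 5365 (a product of primes ≡ 1 (mod 4)); a representation of m scales to one of n via (k·x)² + (k·y)² = k²(x² + y²). Each prime p ≡ 1 (mod 4) is itself a sum of two squares; find a² by testing p − a² for a perfect square:
  5: 5 − 1² = 4 = 2² ⇒ 5 = 1² + 2².
  29: 29 − 1² = 28, 29 − 2² = 25 = 5² ⇒ 29 = 2² + 5².
  37: 37 − 1² = 36 = 6² ⇒ 37 = 1² + 6².
  Combine using the Brahmagupta–Fibonacci identity (a² + b²)(c² + d²) = (ac − bd)² + (ad + bc)² = (ac + bd)² + (ad − bc)²:
  5 · 29 = 145: from (1² + 2²)(2² + 5²), take (1·2 − 2·5, 1·5 + 2·2) = (2 − 10, 5 + 4) = (-8, 9); dropping signs (only squares matter) gives (8, 9); check 8² + 9² = 64 + 81 = 145 ✓.
  145 · 37 = 5365: from (8² + 9²)(1² + 6²), take (8·1 − 9·6, 8·6 + 9·1) = (8 − 54, 48 + 9) = (-46, 57); dropping signs (only squares matter) gives (46, 57); check 46² + 57² = 2116 + 3249 = 5365 ✓.
  Scale by k = 2: (2·46, 2·57) = (92, 114).
Step 4: Order so x ≤ y and verify: 92² + 114² = 8464 + 12996 = 21460 = n. ✓

n = 21460 = 92² + 114² (one valid representation with x ≤ y).


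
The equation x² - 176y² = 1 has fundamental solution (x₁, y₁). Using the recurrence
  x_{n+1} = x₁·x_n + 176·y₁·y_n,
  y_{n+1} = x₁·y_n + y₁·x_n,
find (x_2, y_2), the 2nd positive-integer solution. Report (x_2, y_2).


Step 1: Find the fundamental solution (x₁, y₁) of x² - 176y² = 1.
  Expand √176 as a continued fraction. a₀ = ⌊√176⌋ = 13; iterate m_{k+1} = d_k·a_k − m_k, d_{k+1} = (176 − m_{k+1}²)/d_k, a_{k+1} = ⌊(a₀ + m_{k+1})/d_{k+1}⌋ (starting m₀ = 0, d₀ = 1), with convergents p_k = a_k·p_{k-1} + p_{k-2}, q_k = a_k·q_{k-1} + q_{k-2} (p₋₁ = 1, q₋₁ = 0):
  k = 0: a₀ = 13; p₀/q₀ = 13/1; p₀² − 176·q₀² = 169 − 176 = -7.
  k = 1: m = 13, d = 7, a = ⌊(13 + 13)/7⌋ = 3; p/q = (3·13 + 1)/(3·1 + 0) = 40/3; p² − 176·q² = 1600 − 1584 = 16.
  k = 2: m = 8, d = 16, a = ⌊(13 + 8)/16⌋ = 1; p/q = (1·40 + 13)/(1·3 + 1) = 53/4; p² − 176·q² = 2809 − 2816 = -7.
  k = 3: m = 8, d = 7, a = ⌊(13 + 8)/7⌋ = 3; p/q = (3·53 + 40)/(3·4 + 3) = 199/15; p² − 176·q² = 39601 − 39600 = 1.
  The first convergent with p² − 176·q² = 1 gives the fundamental solution (x₁, y₁) = (199, 15).
Step 2: Apply the recurrence (x_{n+1}, y_{n+1}) = (x₁x_n + 176y₁y_n, x₁y_n + y₁x_n) repeatedly.
  From (x_1, y_1) = (199, 15): x_2 = 199·199 + 176·15·15 = 79201; y_2 = 199·15 + 15·199 = 5970.
Step 3: Verify x_2² - 176·y_2² = 6272798401 - 6272798400 = 1 (should be 1). ✓

(x_1, y_1) = (199, 15); (x_2, y_2) = (79201, 5970).


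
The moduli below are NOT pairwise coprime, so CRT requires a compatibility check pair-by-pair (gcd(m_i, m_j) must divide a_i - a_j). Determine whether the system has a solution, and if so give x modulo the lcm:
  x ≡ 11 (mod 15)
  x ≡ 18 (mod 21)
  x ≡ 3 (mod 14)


Moduli 15, 21, 14 are not pairwise coprime, so CRT works modulo lcm(m_i) when all pairwise compatibility conditions hold.
Pairwise compatibility: gcd(m_i, m_j) must divide a_i - a_j for every pair.
Merge one congruence at a time:
  Start: x ≡ 11 (mod 15).
  Combine with x ≡ 18 (mod 21): gcd(15, 21) = 3, and 18 - 11 = 7 is NOT divisible by 3.
    ⇒ system is inconsistent (no integer solution).

No solution (the system is inconsistent).


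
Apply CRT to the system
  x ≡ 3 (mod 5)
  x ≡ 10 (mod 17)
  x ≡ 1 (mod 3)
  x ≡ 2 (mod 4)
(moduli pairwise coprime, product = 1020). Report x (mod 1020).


Product of moduli M = 5 · 17 · 3 · 4 = 1020.
Merge one congruence at a time:
  Start: x ≡ 3 (mod 5).
  Combine with x ≡ 10 (mod 17); new modulus lcm = 85.
    Write x = 3 + 5·t and substitute into x ≡ 10 (mod 17): 5·t ≡ 10 − 3 = 7 (mod 17).
    The inverse of 5 mod 17 is 7 (since 5·7 = 35 = 2·17 + 1), so t ≡ 7·7 = 49 ≡ 15 (mod 17).
    Then x = 3 + 5·15 = 78, valid modulo lcm(5, 17) = 85: x ≡ 78 (mod 85).
  Combine with x ≡ 1 (mod 3); new modulus lcm = 255.
    Write x = 78 + 85·t and substitute into x ≡ 1 (mod 3): 85·t ≡ 1 − 78 = -77 (mod 3).
    Reduce coefficients mod 3: 1·t ≡ 1 (mod 3).
    So t ≡ 1 (mod 3).
    Then x = 78 + 85·1 = 163, valid modulo lcm(85, 3) = 255: x ≡ 163 (mod 255).
  Combine with x ≡ 2 (mod 4); new modulus lcm = 1020.
    Write x = 163 + 255·t and substitute into x ≡ 2 (mod 4): 255·t ≡ 2 − 163 = -161 (mod 4).
    Reduce coefficients mod 4: 3·t ≡ 3 (mod 4).
    The inverse of 3 mod 4 is 3 (since 3·3 = 9 = 2·4 + 1), so t ≡ 3·3 = 9 ≡ 1 (mod 4).
    Then x = 163 + 255·1 = 418, valid modulo lcm(255, 4) = 1020: x ≡ 418 (mod 1020).
Verify against each original: 418 mod 5 = 3, 418 mod 17 = 10, 418 mod 3 = 1, 418 mod 4 = 2.

x ≡ 418 (mod 1020).


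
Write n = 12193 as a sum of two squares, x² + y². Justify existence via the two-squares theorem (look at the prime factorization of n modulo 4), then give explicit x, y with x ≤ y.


Step 1: Factor n = 12193 = 89 · 137.
Step 2: Check the mod-4 condition on each prime factor: 89 ≡ 1 (mod 4), exponent 1; 137 ≡ 1 (mod 4), exponent 1.
All primes ≡ 3 (mod 4) appear to even exponent (or don't appear), so by the two-squares theorem n IS expressible as a sum of two squares.
Step 3: Build a representation. Here n = 89 · 137 is a product of primes ≡ 1 (mod 4). Each prime p ≡ 1 (mod 4) is itself a sum of two squares; find a² by testing p − a² for a perfect square:
  89: 89 − 1² = 88, 89 − 2² = 85, 89 − 3² = 80, 89 − 4² = 73, 89 − 5² = 64 = 8² ⇒ 89 = 5² + 8².
  137: 137 − 1² = 136, 137 − 2² = 133, 137 − 3² = 128, 137 − 4² = 121 = 11² ⇒ 137 = 4² + 11².
  Combine using the Brahmagupta–Fibonacci identity (a² + b²)(c² + d²) = (ac − bd)² + (ad + bc)² = (ac + bd)² + (ad − bc)²:
  89 · 137 = 12193: from (5² + 8²)(4² + 11²), take (5·4 − 8·11, 5·11 + 8·4) = (20 − 88, 55 + 32) = (-68, 87); dropping signs (only squares matter) gives (68, 87); check 68² + 87² = 4624 + 7569 = 12193 ✓.
Step 4: Order so x ≤ y and verify: 68² + 87² = 4624 + 7569 = 12193 = n. ✓

n = 12193 = 68² + 87² (one valid representation with x ≤ y).


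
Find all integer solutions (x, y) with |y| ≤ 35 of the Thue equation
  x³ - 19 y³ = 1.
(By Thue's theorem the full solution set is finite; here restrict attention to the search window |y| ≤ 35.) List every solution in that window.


The equation is x³ - 19y³ = 1. For fixed y, x³ = 19·y³ + 1, so a solution requires the RHS to be a perfect cube.
Strategy: iterate y from -35 to 35, compute RHS = 19·y³ + 1, and check whether it is a (positive or negative) perfect cube.
Check small values of y:
  y = 0: RHS = 1 = (1)³ ⇒ x = 1 works.
  y = 1: RHS = 20 is not a perfect cube.
  y = -1: RHS = -18 is not a perfect cube.
  y = 2: RHS = 153 is not a perfect cube.
  y = -2: RHS = -151 is not a perfect cube.
  y = 3: RHS = 514 is not a perfect cube.
  y = -3: RHS = -512 = (-8)³ ⇒ x = -8 works.
Continuing the search up to |y| = 35 finds no further solutions beyond those listed.
Collected solutions: (1, 0), (-8, -3).

Solutions (with |y| ≤ 35): (1, 0), (-8, -3).


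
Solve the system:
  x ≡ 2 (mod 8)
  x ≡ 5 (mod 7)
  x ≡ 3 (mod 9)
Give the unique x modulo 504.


Moduli 8, 7, 9 are pairwise coprime; by CRT there is a unique solution modulo M = 8 · 7 · 9 = 504.
Solve pairwise, accumulating the modulus:
  Start with x ≡ 2 (mod 8).
  Combine with x ≡ 5 (mod 7): since gcd(8, 7) = 1, we get a unique residue mod 56.
    Write x = 2 + 8·t and substitute into x ≡ 5 (mod 7): 8·t ≡ 5 − 2 = 3 (mod 7).
    Reduce coefficients mod 7: 1·t ≡ 3 (mod 7).
    So t ≡ 3 (mod 7).
    Then x = 2 + 8·3 = 26, valid modulo lcm(8, 7) = 56: x ≡ 26 (mod 56).
  Combine with x ≡ 3 (mod 9): since gcd(56, 9) = 1, we get a unique residue mod 504.
    Write x = 26 + 56·t and substitute into x ≡ 3 (mod 9): 56·t ≡ 3 − 26 = -23 (mod 9).
    Reduce coefficients mod 9: 2·t ≡ 4 (mod 9).
    The inverse of 2 mod 9 is 5 (since 2·5 = 10 = 1·9 + 1), so t ≡ 5·4 = 20 ≡ 2 (mod 9).
    Then x = 26 + 56·2 = 138, valid modulo lcm(56, 9) = 504: x ≡ 138 (mod 504).
Verify: 138 mod 8 = 2 ✓, 138 mod 7 = 5 ✓, 138 mod 9 = 3 ✓.

x ≡ 138 (mod 504).


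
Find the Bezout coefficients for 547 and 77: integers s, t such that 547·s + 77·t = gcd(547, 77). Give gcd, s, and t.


Euclidean algorithm on (547, 77) — divide until remainder is 0:
  547 = 7 · 77 + 8
  77 = 9 · 8 + 5
  8 = 1 · 5 + 3
  5 = 1 · 3 + 2
  3 = 1 · 2 + 1
  2 = 2 · 1 + 0
gcd(547, 77) = 1.
Track Bezout coefficients alongside the remainders: start with r₀ = 547 = a·1 + b·0 (s = 1, t = 0) and r₁ = 77 = a·0 + b·1 (s = 0, t = 1); each new remainder r_{k+1} = r_{k-1} − q_k·r_k inherits s_{k+1} = s_{k-1} − q_k·s_k, t_{k+1} = t_{k-1} − q_k·t_k, so r_k = a·s_k + b·t_k at every step:
  q = 7: r = 8, s = 1 − 7·0 = 1, t = 0 − 7·1 = -7  (check: 547·1 + 77·(-7) = 8)
  q = 9: r = 5, s = 0 − 9·1 = -9, t = 1 − 9·(-7) = 64  (check: 547·(-9) + 77·64 = 5)
  q = 1: r = 3, s = 1 − 1·(-9) = 10, t = -7 − 1·64 = -71  (check: 547·10 + 77·(-71) = 3)
  q = 1: r = 2, s = -9 − 1·10 = -19, t = 64 − 1·(-71) = 135  (check: 547·(-19) + 77·135 = 2)
  q = 1: r = 1, s = 10 − 1·(-19) = 29, t = -71 − 1·135 = -206  (check: 547·29 + 77·(-206) = 1)
The row with r = 1 (the gcd) gives the Bezout coefficients s = 29, t = -206.
Result: 547 · (29) + 77 · (-206) = 1.

gcd(547, 77) = 1; s = 29, t = -206 (check: 547·29 + 77·(-206) = 1).


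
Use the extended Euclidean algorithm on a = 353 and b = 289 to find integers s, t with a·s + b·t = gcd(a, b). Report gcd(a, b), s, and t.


Euclidean algorithm on (353, 289) — divide until remainder is 0:
  353 = 1 · 289 + 64
  289 = 4 · 64 + 33
  64 = 1 · 33 + 31
  33 = 1 · 31 + 2
  31 = 15 · 2 + 1
  2 = 2 · 1 + 0
gcd(353, 289) = 1.
Track Bezout coefficients alongside the remainders: start with r₀ = 353 = a·1 + b·0 (s = 1, t = 0) and r₁ = 289 = a·0 + b·1 (s = 0, t = 1); each new remainder r_{k+1} = r_{k-1} − q_k·r_k inherits s_{k+1} = s_{k-1} − q_k·s_k, t_{k+1} = t_{k-1} − q_k·t_k, so r_k = a·s_k + b·t_k at every step:
  q = 1: r = 64, s = 1 − 1·0 = 1, t = 0 − 1·1 = -1  (check: 353·1 + 289·(-1) = 64)
  q = 4: r = 33, s = 0 − 4·1 = -4, t = 1 − 4·(-1) = 5  (check: 353·(-4) + 289·5 = 33)
  q = 1: r = 31, s = 1 − 1·(-4) = 5, t = -1 − 1·5 = -6  (check: 353·5 + 289·(-6) = 31)
  q = 1: r = 2, s = -4 − 1·5 = -9, t = 5 − 1·(-6) = 11  (check: 353·(-9) + 289·11 = 2)
  q = 15: r = 1, s = 5 − 15·(-9) = 140, t = -6 − 15·11 = -171  (check: 353·140 + 289·(-171) = 1)
The row with r = 1 (the gcd) gives the Bezout coefficients s = 140, t = -171.
Result: 353 · (140) + 289 · (-171) = 1.

gcd(353, 289) = 1; s = 140, t = -171 (check: 353·140 + 289·(-171) = 1).


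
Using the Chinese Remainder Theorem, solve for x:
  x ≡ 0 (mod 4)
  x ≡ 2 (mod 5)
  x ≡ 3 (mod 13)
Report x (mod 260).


Moduli 4, 5, 13 are pairwise coprime; by CRT there is a unique solution modulo M = 4 · 5 · 13 = 260.
Solve pairwise, accumulating the modulus:
  Start with x ≡ 0 (mod 4).
  Combine with x ≡ 2 (mod 5): since gcd(4, 5) = 1, we get a unique residue mod 20.
    Write x = 0 + 4·t and substitute into x ≡ 2 (mod 5): 4·t ≡ 2 − 0 = 2 (mod 5).
    The inverse of 4 mod 5 is 4 (since 4·4 = 16 = 3·5 + 1), so t ≡ 4·2 = 8 ≡ 3 (mod 5).
    Then x = 0 + 4·3 = 12, valid modulo lcm(4, 5) = 20: x ≡ 12 (mod 20).
  Combine with x ≡ 3 (mod 13): since gcd(20, 13) = 1, we get a unique residue mod 260.
    Write x = 12 + 20·t and substitute into x ≡ 3 (mod 13): 20·t ≡ 3 − 12 = -9 (mod 13).
    Reduce coefficients mod 13: 7·t ≡ 4 (mod 13).
    The inverse of 7 mod 13 is 2 (since 7·2 = 14 = 1·13 + 1), so t ≡ 2·4 = 8 ≡ 8 (mod 13).
    Then x = 12 + 20·8 = 172, valid modulo lcm(20, 13) = 260: x ≡ 172 (mod 260).
Verify: 172 mod 4 = 0 ✓, 172 mod 5 = 2 ✓, 172 mod 13 = 3 ✓.

x ≡ 172 (mod 260).


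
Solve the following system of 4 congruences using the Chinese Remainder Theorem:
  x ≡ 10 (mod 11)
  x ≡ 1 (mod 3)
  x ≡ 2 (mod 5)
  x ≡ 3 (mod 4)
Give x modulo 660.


Product of moduli M = 11 · 3 · 5 · 4 = 660.
Merge one congruence at a time:
  Start: x ≡ 10 (mod 11).
  Combine with x ≡ 1 (mod 3); new modulus lcm = 33.
    Write x = 10 + 11·t and substitute into x ≡ 1 (mod 3): 11·t ≡ 1 − 10 = -9 (mod 3).
    Reduce coefficients mod 3: 2·t ≡ 0 (mod 3).
    The inverse of 2 mod 3 is 2 (since 2·2 = 4 = 1·3 + 1), so t ≡ 2·0 = 0 ≡ 0 (mod 3).
    Then x = 10 + 11·0 = 10, valid modulo lcm(11, 3) = 33: x ≡ 10 (mod 33).
  Combine with x ≡ 2 (mod 5); new modulus lcm = 165.
    Write x = 10 + 33·t and substitute into x ≡ 2 (mod 5): 33·t ≡ 2 − 10 = -8 (mod 5).
    Reduce coefficients mod 5: 3·t ≡ 2 (mod 5).
    The inverse of 3 mod 5 is 2 (since 3·2 = 6 = 1·5 + 1), so t ≡ 2·2 = 4 ≡ 4 (mod 5).
    Then x = 10 + 33·4 = 142, valid modulo lcm(33, 5) = 165: x ≡ 142 (mod 165).
  Combine with x ≡ 3 (mod 4); new modulus lcm = 660.
    Write x = 142 + 165·t and substitute into x ≡ 3 (mod 4): 165·t ≡ 3 − 142 = -139 (mod 4).
    Reduce coefficients mod 4: 1·t ≡ 1 (mod 4).
    So t ≡ 1 (mod 4).
    Then x = 142 + 165·1 = 307, valid modulo lcm(165, 4) = 660: x ≡ 307 (mod 660).
Verify against each original: 307 mod 11 = 10, 307 mod 3 = 1, 307 mod 5 = 2, 307 mod 4 = 3.

x ≡ 307 (mod 660).


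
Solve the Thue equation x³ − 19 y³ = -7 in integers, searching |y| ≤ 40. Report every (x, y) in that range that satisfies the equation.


The equation is x³ - 19y³ = -7. For fixed y, x³ = 19·y³ − 7, so a solution requires the RHS to be a perfect cube.
Strategy: iterate y from -40 to 40, compute RHS = 19·y³ − 7, and check whether it is a (positive or negative) perfect cube.
Check small values of y:
  y = 0: RHS = -7 is not a perfect cube.
  y = 1: RHS = 12 is not a perfect cube.
  y = -1: RHS = -26 is not a perfect cube.
  y = 2: RHS = 145 is not a perfect cube.
  y = -2: RHS = -159 is not a perfect cube.
  y = 3: RHS = 506 is not a perfect cube.
  y = -3: RHS = -520 is not a perfect cube.
Continuing the search up to |y| = 40 finds no solutions either.
No (x, y) in the scanned range satisfies the equation.

No integer solutions with |y| ≤ 40.


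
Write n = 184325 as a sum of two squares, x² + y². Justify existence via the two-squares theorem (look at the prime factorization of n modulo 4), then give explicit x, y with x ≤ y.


Step 1: Factor n = 184325 = 5^2 · 73 · 101.
Step 2: Check the mod-4 condition on each prime factor: 5 ≡ 1 (mod 4), exponent 2; 73 ≡ 1 (mod 4), exponent 1; 101 ≡ 1 (mod 4), exponent 1.
All primes ≡ 3 (mod 4) appear to even exponent (or don't appear), so by the two-squares theorem n IS expressible as a sum of two squares.
Step 3: Build a representation. Group n = k² · m with k = 5 and m = 73 · 101 = 7373 (a product of primes ≡ 1 (mod 4)); a representation of m scales to one of n via (k·x)² + (k·y)² = k²(x² + y²). Each prime p ≡ 1 (mod 4) is itself a sum of two squares; find a² by testing p − a² for a perfect square:
  73: 73 − 1² = 72, 73 − 2² = 69, 73 − 3² = 64 = 8² ⇒ 73 = 3² + 8².
  101: 101 − 1² = 100 = 10² ⇒ 101 = 1² + 10².
  Combine using the Brahmagupta–Fibonacci identity (a² + b²)(c² + d²) = (ac − bd)² + (ad + bc)² = (ac + bd)² + (ad − bc)²:
  73 · 101 = 7373: from (3² + 8²)(1² + 10²), take (3·1 − 8·10, 3·10 + 8·1) = (3 − 80, 30 + 8) = (-77, 38); dropping signs (only squares matter) gives (77, 38); check 77² + 38² = 5929 + 1444 = 7373 ✓.
  Scale by k = 5: (5·77, 5·38) = (385, 190).
Step 4: Order so x ≤ y and verify: 190² + 385² = 36100 + 148225 = 184325 = n. ✓

n = 184325 = 190² + 385² (one valid representation with x ≤ y).


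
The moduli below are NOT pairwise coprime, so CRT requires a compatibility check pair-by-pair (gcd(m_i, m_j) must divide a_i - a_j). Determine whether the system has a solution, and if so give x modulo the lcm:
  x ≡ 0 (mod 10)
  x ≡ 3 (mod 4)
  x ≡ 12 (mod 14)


Moduli 10, 4, 14 are not pairwise coprime, so CRT works modulo lcm(m_i) when all pairwise compatibility conditions hold.
Pairwise compatibility: gcd(m_i, m_j) must divide a_i - a_j for every pair.
Merge one congruence at a time:
  Start: x ≡ 0 (mod 10).
  Combine with x ≡ 3 (mod 4): gcd(10, 4) = 2, and 3 - 0 = 3 is NOT divisible by 2.
    ⇒ system is inconsistent (no integer solution).

No solution (the system is inconsistent).


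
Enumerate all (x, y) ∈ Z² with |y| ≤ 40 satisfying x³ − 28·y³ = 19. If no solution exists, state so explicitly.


The equation is x³ - 28y³ = 19. For fixed y, x³ = 28·y³ + 19, so a solution requires the RHS to be a perfect cube.
Strategy: iterate y from -40 to 40, compute RHS = 28·y³ + 19, and check whether it is a (positive or negative) perfect cube.
Check small values of y:
  y = 0: RHS = 19 is not a perfect cube.
  y = 1: RHS = 47 is not a perfect cube.
  y = -1: RHS = -9 is not a perfect cube.
  y = 2: RHS = 243 is not a perfect cube.
  y = -2: RHS = -205 is not a perfect cube.
  y = 3: RHS = 775 is not a perfect cube.
  y = -3: RHS = -737 is not a perfect cube.
Continuing the search up to |y| = 40 finds no solutions either.
No (x, y) in the scanned range satisfies the equation.

No integer solutions with |y| ≤ 40.


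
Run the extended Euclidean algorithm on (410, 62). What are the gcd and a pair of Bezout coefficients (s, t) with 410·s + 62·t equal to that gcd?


Euclidean algorithm on (410, 62) — divide until remainder is 0:
  410 = 6 · 62 + 38
  62 = 1 · 38 + 24
  38 = 1 · 24 + 14
  24 = 1 · 14 + 10
  14 = 1 · 10 + 4
  10 = 2 · 4 + 2
  4 = 2 · 2 + 0
gcd(410, 62) = 2.
Track Bezout coefficients alongside the remainders: start with r₀ = 410 = a·1 + b·0 (s = 1, t = 0) and r₁ = 62 = a·0 + b·1 (s = 0, t = 1); each new remainder r_{k+1} = r_{k-1} − q_k·r_k inherits s_{k+1} = s_{k-1} − q_k·s_k, t_{k+1} = t_{k-1} − q_k·t_k, so r_k = a·s_k + b·t_k at every step:
  q = 6: r = 38, s = 1 − 6·0 = 1, t = 0 − 6·1 = -6  (check: 410·1 + 62·(-6) = 38)
  q = 1: r = 24, s = 0 − 1·1 = -1, t = 1 − 1·(-6) = 7  (check: 410·(-1) + 62·7 = 24)
  q = 1: r = 14, s = 1 − 1·(-1) = 2, t = -6 − 1·7 = -13  (check: 410·2 + 62·(-13) = 14)
  q = 1: r = 10, s = -1 − 1·2 = -3, t = 7 − 1·(-13) = 20  (check: 410·(-3) + 62·20 = 10)
  q = 1: r = 4, s = 2 − 1·(-3) = 5, t = -13 − 1·20 = -33  (check: 410·5 + 62·(-33) = 4)
  q = 2: r = 2, s = -3 − 2·5 = -13, t = 20 − 2·(-33) = 86  (check: 410·(-13) + 62·86 = 2)
The row with r = 2 (the gcd) gives the Bezout coefficients s = -13, t = 86.
Result: 410 · (-13) + 62 · (86) = 2.

gcd(410, 62) = 2; s = -13, t = 86 (check: 410·(-13) + 62·86 = 2).


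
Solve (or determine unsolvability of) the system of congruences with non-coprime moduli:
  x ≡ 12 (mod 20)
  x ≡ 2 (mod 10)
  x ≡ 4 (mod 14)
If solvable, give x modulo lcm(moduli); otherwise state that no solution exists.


Moduli 20, 10, 14 are not pairwise coprime, so CRT works modulo lcm(m_i) when all pairwise compatibility conditions hold.
Pairwise compatibility: gcd(m_i, m_j) must divide a_i - a_j for every pair.
Merge one congruence at a time:
  Start: x ≡ 12 (mod 20).
  Combine with x ≡ 2 (mod 10): gcd(20, 10) = 10; 2 - 12 = -10, which IS divisible by 10, so compatible.
    Write x = 12 + 20·t and substitute into x ≡ 2 (mod 10): 20·t ≡ 2 − 12 = -10 (mod 10).
    Divide the congruence (and modulus) by g = 10: 2·t ≡ -1 (mod 1).
    Modulo 1 every t works; take t = 0.
    Then x = 12 + 20·0 = 12, valid modulo lcm(20, 10) = 20: x ≡ 12 (mod 20).
  Combine with x ≡ 4 (mod 14): gcd(20, 14) = 2; 4 - 12 = -8, which IS divisible by 2, so compatible.
    Write x = 12 + 20·t and substitute into x ≡ 4 (mod 14): 20·t ≡ 4 − 12 = -8 (mod 14).
    Divide the congruence (and modulus) by g = 2: 10·t ≡ -4 (mod 7).
    Reduce coefficients mod 7: 3·t ≡ 3 (mod 7).
    The inverse of 3 mod 7 is 5 (since 3·5 = 15 = 2·7 + 1), so t ≡ 5·3 = 15 ≡ 1 (mod 7).
    Then x = 12 + 20·1 = 32, valid modulo lcm(20, 14) = 140: x ≡ 32 (mod 140).
Verify: 32 mod 20 = 12, 32 mod 10 = 2, 32 mod 14 = 4.

x ≡ 32 (mod 140).


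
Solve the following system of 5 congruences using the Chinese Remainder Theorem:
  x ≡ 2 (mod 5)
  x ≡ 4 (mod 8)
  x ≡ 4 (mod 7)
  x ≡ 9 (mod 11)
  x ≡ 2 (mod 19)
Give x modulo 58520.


Product of moduli M = 5 · 8 · 7 · 11 · 19 = 58520.
Merge one congruence at a time:
  Start: x ≡ 2 (mod 5).
  Combine with x ≡ 4 (mod 8); new modulus lcm = 40.
    Write x = 2 + 5·t and substitute into x ≡ 4 (mod 8): 5·t ≡ 4 − 2 = 2 (mod 8).
    The inverse of 5 mod 8 is 5 (since 5·5 = 25 = 3·8 + 1), so t ≡ 5·2 = 10 ≡ 2 (mod 8).
    Then x = 2 + 5·2 = 12, valid modulo lcm(5, 8) = 40: x ≡ 12 (mod 40).
  Combine with x ≡ 4 (mod 7); new modulus lcm = 280.
    Write x = 12 + 40·t and substitute into x ≡ 4 (mod 7): 40·t ≡ 4 − 12 = -8 (mod 7).
    Reduce coefficients mod 7: 5·t ≡ 6 (mod 7).
    The inverse of 5 mod 7 is 3 (since 5·3 = 15 = 2·7 + 1), so t ≡ 3·6 = 18 ≡ 4 (mod 7).
    Then x = 12 + 40·4 = 172, valid modulo lcm(40, 7) = 280: x ≡ 172 (mod 280).
  Combine with x ≡ 9 (mod 11); new modulus lcm = 3080.
    Write x = 172 + 280·t and substitute into x ≡ 9 (mod 11): 280·t ≡ 9 − 172 = -163 (mod 11).
    Reduce coefficients mod 11: 5·t ≡ 2 (mod 11).
    The inverse of 5 mod 11 is 9 (since 5·9 = 45 = 4·11 + 1), so t ≡ 9·2 = 18 ≡ 7 (mod 11).
    Then x = 172 + 280·7 = 2132, valid modulo lcm(280, 11) = 3080: x ≡ 2132 (mod 3080).
  Combine with x ≡ 2 (mod 19); new modulus lcm = 58520.
    Write x = 2132 + 3080·t and substitute into x ≡ 2 (mod 19): 3080·t ≡ 2 − 2132 = -2130 (mod 19).
    Reduce coefficients mod 19: 2·t ≡ 17 (mod 19).
    The inverse of 2 mod 19 is 10 (since 2·10 = 20 = 1·19 + 1), so t ≡ 10·17 = 170 ≡ 18 (mod 19).
    Then x = 2132 + 3080·18 = 57572, valid modulo lcm(3080, 19) = 58520: x ≡ 57572 (mod 58520).
Verify against each original: 57572 mod 5 = 2, 57572 mod 8 = 4, 57572 mod 7 = 4, 57572 mod 11 = 9, 57572 mod 19 = 2.

x ≡ 57572 (mod 58520).


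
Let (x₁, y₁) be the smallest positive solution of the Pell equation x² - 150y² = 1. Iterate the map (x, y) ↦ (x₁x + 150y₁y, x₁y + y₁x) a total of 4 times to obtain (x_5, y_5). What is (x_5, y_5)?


Step 1: Find the fundamental solution (x₁, y₁) of x² - 150y² = 1.
  Expand √150 as a continued fraction. a₀ = ⌊√150⌋ = 12; iterate m_{k+1} = d_k·a_k − m_k, d_{k+1} = (150 − m_{k+1}²)/d_k, a_{k+1} = ⌊(a₀ + m_{k+1})/d_{k+1}⌋ (starting m₀ = 0, d₀ = 1), with convergents p_k = a_k·p_{k-1} + p_{k-2}, q_k = a_k·q_{k-1} + q_{k-2} (p₋₁ = 1, q₋₁ = 0):
  k = 0: a₀ = 12; p₀/q₀ = 12/1; p₀² − 150·q₀² = 144 − 150 = -6.
  k = 1: m = 12, d = 6, a = ⌊(12 + 12)/6⌋ = 4; p/q = (4·12 + 1)/(4·1 + 0) = 49/4; p² − 150·q² = 2401 − 2400 = 1.
  The first convergent with p² − 150·q² = 1 gives the fundamental solution (x₁, y₁) = (49, 4).
Step 2: Apply the recurrence (x_{n+1}, y_{n+1}) = (x₁x_n + 150y₁y_n, x₁y_n + y₁x_n) repeatedly.
  From (x_1, y_1) = (49, 4): x_2 = 49·49 + 150·4·4 = 4801; y_2 = 49·4 + 4·49 = 392.
  From (x_2, y_2) = (4801, 392): x_3 = 49·4801 + 150·4·392 = 470449; y_3 = 49·392 + 4·4801 = 38412.
  From (x_3, y_3) = (470449, 38412): x_4 = 49·470449 + 150·4·38412 = 46099201; y_4 = 49·38412 + 4·470449 = 3763984.
  From (x_4, y_4) = (46099201, 3763984): x_5 = 49·46099201 + 150·4·3763984 = 4517251249; y_5 = 49·3763984 + 4·46099201 = 368832020.
Step 3: Verify x_5² - 150·y_5² = 20405558846592060001 - 20405558846592060000 = 1 (should be 1). ✓

(x_1, y_1) = (49, 4); (x_5, y_5) = (4517251249, 368832020).


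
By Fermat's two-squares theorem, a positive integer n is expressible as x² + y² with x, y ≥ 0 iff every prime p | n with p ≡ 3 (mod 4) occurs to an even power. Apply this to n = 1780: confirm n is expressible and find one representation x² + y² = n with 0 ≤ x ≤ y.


Step 1: Factor n = 1780 = 2^2 · 5 · 89.
Step 2: Check the mod-4 condition on each prime factor: 2 = 2 (special); 5 ≡ 1 (mod 4), exponent 1; 89 ≡ 1 (mod 4), exponent 1.
All primes ≡ 3 (mod 4) appear to even exponent (or don't appear), so by the two-squares theorem n IS expressible as a sum of two squares.
Step 3: Build a representation. Group n = k² · m with k = 2 and m = 5 · 89 = 445 (a product of primes ≡ 1 (mod 4)); a representation of m scales to one of n via (k·x)² + (k·y)² = k²(x² + y²). Each prime p ≡ 1 (mod 4) is itself a sum of two squares; find a² by testing p − a² for a perfect square:
  5: 5 − 1² = 4 = 2² ⇒ 5 = 1² + 2².
  89: 89 − 1² = 88, 89 − 2² = 85, 89 − 3² = 80, 89 − 4² = 73, 89 − 5² = 64 = 8² ⇒ 89 = 5² + 8².
  Combine using the Brahmagupta–Fibonacci identity (a² + b²)(c² + d²) = (ac − bd)² + (ad + bc)² = (ac + bd)² + (ad − bc)²:
  5 · 89 = 445: from (1² + 2²)(5² + 8²), take (1·5 − 2·8, 1·8 + 2·5) = (5 − 16, 8 + 10) = (-11, 18); dropping signs (only squares matter) gives (11, 18); check 11² + 18² = 121 + 324 = 445 ✓.
  Scale by k = 2: (2·11, 2·18) = (22, 36).
Step 4: Order so x ≤ y and verify: 22² + 36² = 484 + 1296 = 1780 = n. ✓

n = 1780 = 22² + 36² (one valid representation with x ≤ y).


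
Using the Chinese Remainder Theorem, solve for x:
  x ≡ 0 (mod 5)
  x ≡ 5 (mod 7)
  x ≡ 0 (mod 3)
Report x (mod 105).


Moduli 5, 7, 3 are pairwise coprime; by CRT there is a unique solution modulo M = 5 · 7 · 3 = 105.
Solve pairwise, accumulating the modulus:
  Start with x ≡ 0 (mod 5).
  Combine with x ≡ 5 (mod 7): since gcd(5, 7) = 1, we get a unique residue mod 35.
    Write x = 0 + 5·t and substitute into x ≡ 5 (mod 7): 5·t ≡ 5 − 0 = 5 (mod 7).
    The inverse of 5 mod 7 is 3 (since 5·3 = 15 = 2·7 + 1), so t ≡ 3·5 = 15 ≡ 1 (mod 7).
    Then x = 0 + 5·1 = 5, valid modulo lcm(5, 7) = 35: x ≡ 5 (mod 35).
  Combine with x ≡ 0 (mod 3): since gcd(35, 3) = 1, we get a unique residue mod 105.
    Write x = 5 + 35·t and substitute into x ≡ 0 (mod 3): 35·t ≡ 0 − 5 = -5 (mod 3).
    Reduce coefficients mod 3: 2·t ≡ 1 (mod 3).
    The inverse of 2 mod 3 is 2 (since 2·2 = 4 = 1·3 + 1), so t ≡ 2·1 = 2 ≡ 2 (mod 3).
    Then x = 5 + 35·2 = 75, valid modulo lcm(35, 3) = 105: x ≡ 75 (mod 105).
Verify: 75 mod 5 = 0 ✓, 75 mod 7 = 5 ✓, 75 mod 3 = 0 ✓.

x ≡ 75 (mod 105).
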